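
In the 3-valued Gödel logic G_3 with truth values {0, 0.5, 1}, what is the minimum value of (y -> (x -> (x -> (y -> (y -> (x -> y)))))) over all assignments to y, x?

Every assignment gives 1. For instance at y = 0, x = 0:
  (x -> y): 0 ≤ 0, so result = 1
  (y -> (x -> y)): 0 ≤ 1, so result = 1
  (y -> (y -> (x -> y))): 0 ≤ 1, so result = 1
  (x -> (y -> (y -> (x -> y)))): 0 ≤ 1, so result = 1
  (x -> (x -> (y -> (y -> (x -> y))))): 0 ≤ 1, so result = 1
  (y -> (x -> (x -> (y -> (y -> (x -> y)))))): 0 ≤ 1, so result = 1
All 9 assignments give value 1 — the formula is a G_3-tautology.

1.00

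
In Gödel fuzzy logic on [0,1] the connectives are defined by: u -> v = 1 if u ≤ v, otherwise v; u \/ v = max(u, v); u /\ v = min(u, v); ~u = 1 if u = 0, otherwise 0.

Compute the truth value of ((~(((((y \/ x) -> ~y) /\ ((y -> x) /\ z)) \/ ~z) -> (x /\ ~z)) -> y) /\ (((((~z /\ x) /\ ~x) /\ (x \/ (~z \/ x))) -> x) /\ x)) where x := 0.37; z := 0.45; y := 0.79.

(y \/ x) = max(0.79, 0.37) = 0.79
~y: Gödel ¬ of 0.79 = 0 (operand ≠ 0)
((y \/ x) -> ~y): 0.79 > 0, so result = 0
(y -> x): 0.79 > 0.37, so result = 0.37
((y -> x) /\ z) = min(0.37, 0.45) = 0.37
(((y \/ x) -> ~y) /\ ((y -> x) /\ z)) = min(0, 0.37) = 0
~z: Gödel ¬ of 0.45 = 0 (operand ≠ 0)
((((y \/ x) -> ~y) /\ ((y -> x) /\ z)) \/ ~z) = max(0, 0) = 0
~z: Gödel ¬ of 0.45 = 0 (operand ≠ 0)
(x /\ ~z) = min(0.37, 0) = 0
(((((y \/ x) -> ~y) /\ ((y -> x) /\ z)) \/ ~z) -> (x /\ ~z)): 0 ≤ 0, so result = 1
~(((((y \/ x) -> ~y) /\ ((y -> x) /\ z)) \/ ~z) -> (x /\ ~z)): Gödel ¬ of 1 = 0 (operand ≠ 0)
(~(((((y \/ x) -> ~y) /\ ((y -> x) /\ z)) \/ ~z) -> (x /\ ~z)) -> y): 0 ≤ 0.79, so result = 1
~z: Gödel ¬ of 0.45 = 0 (operand ≠ 0)
(~z /\ x) = min(0, 0.37) = 0
~x: Gödel ¬ of 0.37 = 0 (operand ≠ 0)
((~z /\ x) /\ ~x) = min(0, 0) = 0
~z: Gödel ¬ of 0.45 = 0 (operand ≠ 0)
(~z \/ x) = max(0, 0.37) = 0.37
(x \/ (~z \/ x)) = max(0.37, 0.37) = 0.37
(((~z /\ x) /\ ~x) /\ (x \/ (~z \/ x))) = min(0, 0.37) = 0
((((~z /\ x) /\ ~x) /\ (x \/ (~z \/ x))) -> x): 0 ≤ 0.37, so result = 1
(((((~z /\ x) /\ ~x) /\ (x \/ (~z \/ x))) -> x) /\ x) = min(1, 0.37) = 0.37
((~(((((y \/ x) -> ~y) /\ ((y -> x) /\ z)) \/ ~z) -> (x /\ ~z)) -> y) /\ (((((~z /\ x) /\ ~x) /\ (x \/ (~z \/ x))) -> x) /\ x)) = min(1, 0.37) = 0.37

0.37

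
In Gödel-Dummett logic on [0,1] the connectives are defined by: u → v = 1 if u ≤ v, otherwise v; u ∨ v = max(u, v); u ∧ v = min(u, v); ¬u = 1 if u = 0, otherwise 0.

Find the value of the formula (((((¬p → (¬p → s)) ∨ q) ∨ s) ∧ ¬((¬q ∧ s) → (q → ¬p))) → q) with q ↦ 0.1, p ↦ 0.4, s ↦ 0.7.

1.00

¬p: Gödel ¬ of 0.4 = 0 (operand ≠ 0)
¬p: Gödel ¬ of 0.4 = 0 (operand ≠ 0)
(¬p → s): 0 ≤ 0.7, so result = 1
(¬p → (¬p → s)): 0 ≤ 1, so result = 1
((¬p → (¬p → s)) ∨ q) = max(1, 0.1) = 1
(((¬p → (¬p → s)) ∨ q) ∨ s) = max(1, 0.7) = 1
¬q: Gödel ¬ of 0.1 = 0 (operand ≠ 0)
(¬q ∧ s) = min(0, 0.7) = 0
¬p: Gödel ¬ of 0.4 = 0 (operand ≠ 0)
(q → ¬p): 0.1 > 0, so result = 0
((¬q ∧ s) → (q → ¬p)): 0 ≤ 0, so result = 1
¬((¬q ∧ s) → (q → ¬p)): Gödel ¬ of 1 = 0 (operand ≠ 0)
((((¬p → (¬p → s)) ∨ q) ∨ s) ∧ ¬((¬q ∧ s) → (q → ¬p))) = min(1, 0) = 0
(((((¬p → (¬p → s)) ∨ q) ∨ s) ∧ ¬((¬q ∧ s) → (q → ¬p))) → q): 0 ≤ 0.1, so result = 1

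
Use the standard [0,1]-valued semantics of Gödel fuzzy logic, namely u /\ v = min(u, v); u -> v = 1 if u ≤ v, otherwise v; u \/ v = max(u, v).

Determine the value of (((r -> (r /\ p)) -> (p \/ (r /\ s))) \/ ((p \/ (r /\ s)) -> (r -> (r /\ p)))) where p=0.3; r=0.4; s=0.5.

(r /\ p) = min(0.4, 0.3) = 0.3
(r -> (r /\ p)): 0.4 > 0.3, so result = 0.3
(r /\ s) = min(0.4, 0.5) = 0.4
(p \/ (r /\ s)) = max(0.3, 0.4) = 0.4
((r -> (r /\ p)) -> (p \/ (r /\ s))): 0.3 ≤ 0.4, so result = 1
(r /\ s) = min(0.4, 0.5) = 0.4
(p \/ (r /\ s)) = max(0.3, 0.4) = 0.4
(r /\ p) = min(0.4, 0.3) = 0.3
(r -> (r /\ p)): 0.4 > 0.3, so result = 0.3
((p \/ (r /\ s)) -> (r -> (r /\ p))): 0.4 > 0.3, so result = 0.3
(((r -> (r /\ p)) -> (p \/ (r /\ s))) \/ ((p \/ (r /\ s)) -> (r -> (r /\ p)))) = max(1, 0.3) = 1

1.00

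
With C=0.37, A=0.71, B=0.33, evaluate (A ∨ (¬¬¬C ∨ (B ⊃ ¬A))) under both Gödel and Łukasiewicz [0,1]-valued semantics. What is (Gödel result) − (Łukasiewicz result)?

Gödel evaluation:
  ¬C: Gödel ¬ of 0.37 = 0 (operand ≠ 0)
  ¬¬C: Gödel ¬ of 0 = 1 (operand is 0)
  ¬¬¬C: Gödel ¬ of 1 = 0 (operand ≠ 0)
  ¬A: Gödel ¬ of 0.71 = 0 (operand ≠ 0)
  (B ⊃ ¬A): 0.33 > 0, so result = 0
  (¬¬¬C ∨ (B ⊃ ¬A)) = max(0, 0) = 0
  (A ∨ (¬¬¬C ∨ (B ⊃ ¬A))) = max(0.71, 0) = 0.71
  Gödel value = 0.71
Łukasiewicz evaluation:
  ¬C: Łukasiewicz ¬ gives 1 − 0.37 = 0.63
  ¬¬C: Łukasiewicz ¬ gives 1 − 0.63 = 0.37
  ¬¬¬C: Łukasiewicz ¬ gives 1 − 0.37 = 0.63
  ¬A: Łukasiewicz ¬ gives 1 − 0.71 = 0.29
  (B ⊃ ¬A): min(1, 1 − 0.33 + 0.29) = 0.96
  (¬¬¬C ∨ (B ⊃ ¬A)) = max(0.63, 0.96) = 0.96
  (A ∨ (¬¬¬C ∨ (B ⊃ ¬A))) = max(0.71, 0.96) = 0.96
  Łukasiewicz value = 0.96
Difference: 0.71 − 0.96 = -0.25

-0.25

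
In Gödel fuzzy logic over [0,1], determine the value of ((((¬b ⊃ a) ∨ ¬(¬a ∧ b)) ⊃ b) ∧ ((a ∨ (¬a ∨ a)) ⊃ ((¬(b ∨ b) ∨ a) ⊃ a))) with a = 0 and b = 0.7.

0.70

¬b: Gödel ¬ of 0.7 = 0 (operand ≠ 0)
(¬b ⊃ a): 0 ≤ 0, so result = 1
¬a: Gödel ¬ of 0 = 1 (operand is 0)
(¬a ∧ b) = min(1, 0.7) = 0.7
¬(¬a ∧ b): Gödel ¬ of 0.7 = 0 (operand ≠ 0)
((¬b ⊃ a) ∨ ¬(¬a ∧ b)) = max(1, 0) = 1
(((¬b ⊃ a) ∨ ¬(¬a ∧ b)) ⊃ b): 1 > 0.7, so result = 0.7
¬a: Gödel ¬ of 0 = 1 (operand is 0)
(¬a ∨ a) = max(1, 0) = 1
(a ∨ (¬a ∨ a)) = max(0, 1) = 1
(b ∨ b) = max(0.7, 0.7) = 0.7
¬(b ∨ b): Gödel ¬ of 0.7 = 0 (operand ≠ 0)
(¬(b ∨ b) ∨ a) = max(0, 0) = 0
((¬(b ∨ b) ∨ a) ⊃ a): 0 ≤ 0, so result = 1
((a ∨ (¬a ∨ a)) ⊃ ((¬(b ∨ b) ∨ a) ⊃ a)): 1 ≤ 1, so result = 1
((((¬b ⊃ a) ∨ ¬(¬a ∧ b)) ⊃ b) ∧ ((a ∨ (¬a ∨ a)) ⊃ ((¬(b ∨ b) ∨ a) ⊃ a))) = min(0.7, 1) = 0.7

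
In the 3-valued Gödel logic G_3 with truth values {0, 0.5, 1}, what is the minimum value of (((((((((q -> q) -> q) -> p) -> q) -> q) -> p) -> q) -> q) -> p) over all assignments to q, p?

0.00

The minimum is attained at q = 0.5, p = 0:
  (q -> q): 0.5 ≤ 0.5, so result = 1
  ((q -> q) -> q): 1 > 0.5, so result = 0.5
  (((q -> q) -> q) -> p): 0.5 > 0, so result = 0
  ((((q -> q) -> q) -> p) -> q): 0 ≤ 0.5, so result = 1
  (((((q -> q) -> q) -> p) -> q) -> q): 1 > 0.5, so result = 0.5
  ((((((q -> q) -> q) -> p) -> q) -> q) -> p): 0.5 > 0, so result = 0
  (((((((q -> q) -> q) -> p) -> q) -> q) -> p) -> q): 0 ≤ 0.5, so result = 1
  ((((((((q -> q) -> q) -> p) -> q) -> q) -> p) -> q) -> q): 1 > 0.5, so result = 0.5
  (((((((((q -> q) -> q) -> p) -> q) -> q) -> p) -> q) -> q) -> p): 0.5 > 0, so result = 0
Checking all 9 assignments confirms none give a value below 0.00.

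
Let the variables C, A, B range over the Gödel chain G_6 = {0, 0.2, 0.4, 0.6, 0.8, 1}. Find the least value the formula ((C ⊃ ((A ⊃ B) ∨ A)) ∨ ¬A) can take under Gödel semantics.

0.20

The minimum is attained at C = 0.4, A = 0.2, B = 0:
  (A ⊃ B): 0.2 > 0, so result = 0
  ((A ⊃ B) ∨ A) = max(0, 0.2) = 0.2
  (C ⊃ ((A ⊃ B) ∨ A)): 0.4 > 0.2, so result = 0.2
  ¬A: Gödel ¬ of 0.2 = 0 (operand ≠ 0)
  ((C ⊃ ((A ⊃ B) ∨ A)) ∨ ¬A) = max(0.2, 0) = 0.2
Checking all 216 assignments confirms none give a value below 0.20.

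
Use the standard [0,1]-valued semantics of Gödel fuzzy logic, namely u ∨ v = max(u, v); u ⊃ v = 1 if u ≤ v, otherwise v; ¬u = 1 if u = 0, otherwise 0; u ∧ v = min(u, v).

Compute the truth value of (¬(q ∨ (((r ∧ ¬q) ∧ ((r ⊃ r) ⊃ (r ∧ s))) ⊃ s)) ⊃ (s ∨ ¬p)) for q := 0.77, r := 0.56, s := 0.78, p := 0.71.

¬q: Gödel ¬ of 0.77 = 0 (operand ≠ 0)
(r ∧ ¬q) = min(0.56, 0) = 0
(r ⊃ r): 0.56 ≤ 0.56, so result = 1
(r ∧ s) = min(0.56, 0.78) = 0.56
((r ⊃ r) ⊃ (r ∧ s)): 1 > 0.56, so result = 0.56
((r ∧ ¬q) ∧ ((r ⊃ r) ⊃ (r ∧ s))) = min(0, 0.56) = 0
(((r ∧ ¬q) ∧ ((r ⊃ r) ⊃ (r ∧ s))) ⊃ s): 0 ≤ 0.78, so result = 1
(q ∨ (((r ∧ ¬q) ∧ ((r ⊃ r) ⊃ (r ∧ s))) ⊃ s)) = max(0.77, 1) = 1
¬(q ∨ (((r ∧ ¬q) ∧ ((r ⊃ r) ⊃ (r ∧ s))) ⊃ s)): Gödel ¬ of 1 = 0 (operand ≠ 0)
¬p: Gödel ¬ of 0.71 = 0 (operand ≠ 0)
(s ∨ ¬p) = max(0.78, 0) = 0.78
(¬(q ∨ (((r ∧ ¬q) ∧ ((r ⊃ r) ⊃ (r ∧ s))) ⊃ s)) ⊃ (s ∨ ¬p)): 0 ≤ 0.78, so result = 1

1.00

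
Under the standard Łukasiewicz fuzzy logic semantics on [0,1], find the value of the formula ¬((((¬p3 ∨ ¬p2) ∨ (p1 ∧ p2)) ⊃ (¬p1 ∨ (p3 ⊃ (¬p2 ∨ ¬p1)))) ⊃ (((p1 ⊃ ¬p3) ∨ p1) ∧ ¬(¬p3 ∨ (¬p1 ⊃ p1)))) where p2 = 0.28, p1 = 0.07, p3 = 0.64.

0.36

¬p3: Łukasiewicz ¬ gives 1 − 0.64 = 0.36
¬p2: Łukasiewicz ¬ gives 1 − 0.28 = 0.72
(¬p3 ∨ ¬p2) = max(0.36, 0.72) = 0.72
(p1 ∧ p2) = min(0.07, 0.28) = 0.07
((¬p3 ∨ ¬p2) ∨ (p1 ∧ p2)) = max(0.72, 0.07) = 0.72
¬p1: Łukasiewicz ¬ gives 1 − 0.07 = 0.93
¬p2: Łukasiewicz ¬ gives 1 − 0.28 = 0.72
¬p1: Łukasiewicz ¬ gives 1 − 0.07 = 0.93
(¬p2 ∨ ¬p1) = max(0.72, 0.93) = 0.93
(p3 ⊃ (¬p2 ∨ ¬p1)): min(1, 1 − 0.64 + 0.93) = 1
(¬p1 ∨ (p3 ⊃ (¬p2 ∨ ¬p1))) = max(0.93, 1) = 1
(((¬p3 ∨ ¬p2) ∨ (p1 ∧ p2)) ⊃ (¬p1 ∨ (p3 ⊃ (¬p2 ∨ ¬p1)))): min(1, 1 − 0.72 + 1) = 1
¬p3: Łukasiewicz ¬ gives 1 − 0.64 = 0.36
(p1 ⊃ ¬p3): min(1, 1 − 0.07 + 0.36) = 1
((p1 ⊃ ¬p3) ∨ p1) = max(1, 0.07) = 1
¬p3: Łukasiewicz ¬ gives 1 − 0.64 = 0.36
¬p1: Łukasiewicz ¬ gives 1 − 0.07 = 0.93
(¬p1 ⊃ p1): min(1, 1 − 0.93 + 0.07) = 0.14
(¬p3 ∨ (¬p1 ⊃ p1)) = max(0.36, 0.14) = 0.36
¬(¬p3 ∨ (¬p1 ⊃ p1)): Łukasiewicz ¬ gives 1 − 0.36 = 0.64
(((p1 ⊃ ¬p3) ∨ p1) ∧ ¬(¬p3 ∨ (¬p1 ⊃ p1))) = min(1, 0.64) = 0.64
((((¬p3 ∨ ¬p2) ∨ (p1 ∧ p2)) ⊃ (¬p1 ∨ (p3 ⊃ (¬p2 ∨ ¬p1)))) ⊃ (((p1 ⊃ ¬p3) ∨ p1) ∧ ¬(¬p3 ∨ (¬p1 ⊃ p1)))): min(1, 1 − 1 + 0.64) = 0.64
¬((((¬p3 ∨ ¬p2) ∨ (p1 ∧ p2)) ⊃ (¬p1 ∨ (p3 ⊃ (¬p2 ∨ ¬p1)))) ⊃ (((p1 ⊃ ¬p3) ∨ p1) ∧ ¬(¬p3 ∨ (¬p1 ⊃ p1)))): Łukasiewicz ¬ gives 1 − 0.64 = 0.36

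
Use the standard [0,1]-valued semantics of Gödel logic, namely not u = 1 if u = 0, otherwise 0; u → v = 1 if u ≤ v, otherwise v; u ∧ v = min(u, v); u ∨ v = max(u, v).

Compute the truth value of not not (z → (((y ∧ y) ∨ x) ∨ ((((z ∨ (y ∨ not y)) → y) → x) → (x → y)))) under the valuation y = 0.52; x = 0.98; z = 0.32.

1.00

(y ∧ y) = min(0.52, 0.52) = 0.52
((y ∧ y) ∨ x) = max(0.52, 0.98) = 0.98
not y: Gödel ¬ of 0.52 = 0 (operand ≠ 0)
(y ∨ not y) = max(0.52, 0) = 0.52
(z ∨ (y ∨ not y)) = max(0.32, 0.52) = 0.52
((z ∨ (y ∨ not y)) → y): 0.52 ≤ 0.52, so result = 1
(((z ∨ (y ∨ not y)) → y) → x): 1 > 0.98, so result = 0.98
(x → y): 0.98 > 0.52, so result = 0.52
((((z ∨ (y ∨ not y)) → y) → x) → (x → y)): 0.98 > 0.52, so result = 0.52
(((y ∧ y) ∨ x) ∨ ((((z ∨ (y ∨ not y)) → y) → x) → (x → y))) = max(0.98, 0.52) = 0.98
(z → (((y ∧ y) ∨ x) ∨ ((((z ∨ (y ∨ not y)) → y) → x) → (x → y)))): 0.32 ≤ 0.98, so result = 1
not (z → (((y ∧ y) ∨ x) ∨ ((((z ∨ (y ∨ not y)) → y) → x) → (x → y)))): Gödel ¬ of 1 = 0 (operand ≠ 0)
not not (z → (((y ∧ y) ∨ x) ∨ ((((z ∨ (y ∨ not y)) → y) → x) → (x → y)))): Gödel ¬ of 0 = 1 (operand is 0)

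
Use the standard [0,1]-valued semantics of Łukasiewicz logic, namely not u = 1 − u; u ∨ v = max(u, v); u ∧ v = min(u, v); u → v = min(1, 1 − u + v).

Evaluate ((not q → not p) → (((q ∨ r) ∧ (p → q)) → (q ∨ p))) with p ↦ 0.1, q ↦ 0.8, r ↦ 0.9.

not q: Łukasiewicz ¬ gives 1 − 0.8 = 0.2
not p: Łukasiewicz ¬ gives 1 − 0.1 = 0.9
(not q → not p): min(1, 1 − 0.2 + 0.9) = 1
(q ∨ r) = max(0.8, 0.9) = 0.9
(p → q): min(1, 1 − 0.1 + 0.8) = 1
((q ∨ r) ∧ (p → q)) = min(0.9, 1) = 0.9
(q ∨ p) = max(0.8, 0.1) = 0.8
(((q ∨ r) ∧ (p → q)) → (q ∨ p)): min(1, 1 − 0.9 + 0.8) = 0.9
((not q → not p) → (((q ∨ r) ∧ (p → q)) → (q ∨ p))): min(1, 1 − 1 + 0.9) = 0.9

0.90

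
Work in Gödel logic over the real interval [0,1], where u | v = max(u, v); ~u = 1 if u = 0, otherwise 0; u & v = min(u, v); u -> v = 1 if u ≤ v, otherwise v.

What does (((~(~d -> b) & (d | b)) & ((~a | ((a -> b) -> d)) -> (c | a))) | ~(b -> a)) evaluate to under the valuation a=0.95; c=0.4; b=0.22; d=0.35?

~d: Gödel ¬ of 0.35 = 0 (operand ≠ 0)
(~d -> b): 0 ≤ 0.22, so result = 1
~(~d -> b): Gödel ¬ of 1 = 0 (operand ≠ 0)
(d | b) = max(0.35, 0.22) = 0.35
(~(~d -> b) & (d | b)) = min(0, 0.35) = 0
~a: Gödel ¬ of 0.95 = 0 (operand ≠ 0)
(a -> b): 0.95 > 0.22, so result = 0.22
((a -> b) -> d): 0.22 ≤ 0.35, so result = 1
(~a | ((a -> b) -> d)) = max(0, 1) = 1
(c | a) = max(0.4, 0.95) = 0.95
((~a | ((a -> b) -> d)) -> (c | a)): 1 > 0.95, so result = 0.95
((~(~d -> b) & (d | b)) & ((~a | ((a -> b) -> d)) -> (c | a))) = min(0, 0.95) = 0
(b -> a): 0.22 ≤ 0.95, so result = 1
~(b -> a): Gödel ¬ of 1 = 0 (operand ≠ 0)
(((~(~d -> b) & (d | b)) & ((~a | ((a -> b) -> d)) -> (c | a))) | ~(b -> a)) = max(0, 0) = 0

0.00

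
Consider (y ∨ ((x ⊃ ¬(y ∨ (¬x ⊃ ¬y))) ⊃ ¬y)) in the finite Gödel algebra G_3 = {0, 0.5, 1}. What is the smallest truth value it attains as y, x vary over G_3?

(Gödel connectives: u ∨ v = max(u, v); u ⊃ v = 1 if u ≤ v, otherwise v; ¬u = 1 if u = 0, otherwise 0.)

0.50

The minimum is attained at y = 0.5, x = 0:
  ¬x: Gödel ¬ of 0 = 1 (operand is 0)
  ¬y: Gödel ¬ of 0.5 = 0 (operand ≠ 0)
  (¬x ⊃ ¬y): 1 > 0, so result = 0
  (y ∨ (¬x ⊃ ¬y)) = max(0.5, 0) = 0.5
  ¬(y ∨ (¬x ⊃ ¬y)): Gödel ¬ of 0.5 = 0 (operand ≠ 0)
  (x ⊃ ¬(y ∨ (¬x ⊃ ¬y))): 0 ≤ 0, so result = 1
  ¬y: Gödel ¬ of 0.5 = 0 (operand ≠ 0)
  ((x ⊃ ¬(y ∨ (¬x ⊃ ¬y))) ⊃ ¬y): 1 > 0, so result = 0
  (y ∨ ((x ⊃ ¬(y ∨ (¬x ⊃ ¬y))) ⊃ ¬y)) = max(0.5, 0) = 0.5
Checking all 9 assignments confirms none give a value below 0.50.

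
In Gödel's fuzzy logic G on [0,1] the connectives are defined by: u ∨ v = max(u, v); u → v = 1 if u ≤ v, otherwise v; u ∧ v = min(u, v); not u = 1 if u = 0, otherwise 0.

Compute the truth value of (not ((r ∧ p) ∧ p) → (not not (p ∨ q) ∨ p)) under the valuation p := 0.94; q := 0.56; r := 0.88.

1.00

(r ∧ p) = min(0.88, 0.94) = 0.88
((r ∧ p) ∧ p) = min(0.88, 0.94) = 0.88
not ((r ∧ p) ∧ p): Gödel ¬ of 0.88 = 0 (operand ≠ 0)
(p ∨ q) = max(0.94, 0.56) = 0.94
not (p ∨ q): Gödel ¬ of 0.94 = 0 (operand ≠ 0)
not not (p ∨ q): Gödel ¬ of 0 = 1 (operand is 0)
(not not (p ∨ q) ∨ p) = max(1, 0.94) = 1
(not ((r ∧ p) ∧ p) → (not not (p ∨ q) ∨ p)): 0 ≤ 1, so result = 1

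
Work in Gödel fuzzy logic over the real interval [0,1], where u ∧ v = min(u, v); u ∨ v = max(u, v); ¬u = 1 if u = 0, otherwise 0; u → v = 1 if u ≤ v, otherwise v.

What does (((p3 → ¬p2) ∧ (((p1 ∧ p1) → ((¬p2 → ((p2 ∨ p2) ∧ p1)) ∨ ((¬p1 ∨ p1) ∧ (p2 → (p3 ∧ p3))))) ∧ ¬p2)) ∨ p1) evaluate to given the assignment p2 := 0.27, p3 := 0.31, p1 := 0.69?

0.69

¬p2: Gödel ¬ of 0.27 = 0 (operand ≠ 0)
(p3 → ¬p2): 0.31 > 0, so result = 0
(p1 ∧ p1) = min(0.69, 0.69) = 0.69
¬p2: Gödel ¬ of 0.27 = 0 (operand ≠ 0)
(p2 ∨ p2) = max(0.27, 0.27) = 0.27
((p2 ∨ p2) ∧ p1) = min(0.27, 0.69) = 0.27
(¬p2 → ((p2 ∨ p2) ∧ p1)): 0 ≤ 0.27, so result = 1
¬p1: Gödel ¬ of 0.69 = 0 (operand ≠ 0)
(¬p1 ∨ p1) = max(0, 0.69) = 0.69
(p3 ∧ p3) = min(0.31, 0.31) = 0.31
(p2 → (p3 ∧ p3)): 0.27 ≤ 0.31, so result = 1
((¬p1 ∨ p1) ∧ (p2 → (p3 ∧ p3))) = min(0.69, 1) = 0.69
((¬p2 → ((p2 ∨ p2) ∧ p1)) ∨ ((¬p1 ∨ p1) ∧ (p2 → (p3 ∧ p3)))) = max(1, 0.69) = 1
((p1 ∧ p1) → ((¬p2 → ((p2 ∨ p2) ∧ p1)) ∨ ((¬p1 ∨ p1) ∧ (p2 → (p3 ∧ p3))))): 0.69 ≤ 1, so result = 1
¬p2: Gödel ¬ of 0.27 = 0 (operand ≠ 0)
(((p1 ∧ p1) → ((¬p2 → ((p2 ∨ p2) ∧ p1)) ∨ ((¬p1 ∨ p1) ∧ (p2 → (p3 ∧ p3))))) ∧ ¬p2) = min(1, 0) = 0
((p3 → ¬p2) ∧ (((p1 ∧ p1) → ((¬p2 → ((p2 ∨ p2) ∧ p1)) ∨ ((¬p1 ∨ p1) ∧ (p2 → (p3 ∧ p3))))) ∧ ¬p2)) = min(0, 0) = 0
(((p3 → ¬p2) ∧ (((p1 ∧ p1) → ((¬p2 → ((p2 ∨ p2) ∧ p1)) ∨ ((¬p1 ∨ p1) ∧ (p2 → (p3 ∧ p3))))) ∧ ¬p2)) ∨ p1) = max(0, 0.69) = 0.69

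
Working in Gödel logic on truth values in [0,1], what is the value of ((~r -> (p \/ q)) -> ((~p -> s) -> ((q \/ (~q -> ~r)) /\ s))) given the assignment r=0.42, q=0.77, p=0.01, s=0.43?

0.43

~r: Gödel ¬ of 0.42 = 0 (operand ≠ 0)
(p \/ q) = max(0.01, 0.77) = 0.77
(~r -> (p \/ q)): 0 ≤ 0.77, so result = 1
~p: Gödel ¬ of 0.01 = 0 (operand ≠ 0)
(~p -> s): 0 ≤ 0.43, so result = 1
~q: Gödel ¬ of 0.77 = 0 (operand ≠ 0)
~r: Gödel ¬ of 0.42 = 0 (operand ≠ 0)
(~q -> ~r): 0 ≤ 0, so result = 1
(q \/ (~q -> ~r)) = max(0.77, 1) = 1
((q \/ (~q -> ~r)) /\ s) = min(1, 0.43) = 0.43
((~p -> s) -> ((q \/ (~q -> ~r)) /\ s)): 1 > 0.43, so result = 0.43
((~r -> (p \/ q)) -> ((~p -> s) -> ((q \/ (~q -> ~r)) /\ s))): 1 > 0.43, so result = 0.43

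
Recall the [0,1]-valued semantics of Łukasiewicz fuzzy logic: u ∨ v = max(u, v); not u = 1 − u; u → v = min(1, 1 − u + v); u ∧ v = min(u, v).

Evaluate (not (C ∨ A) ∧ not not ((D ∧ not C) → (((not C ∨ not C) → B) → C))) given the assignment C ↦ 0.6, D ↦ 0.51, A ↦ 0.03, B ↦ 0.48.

0.40

(C ∨ A) = max(0.6, 0.03) = 0.6
not (C ∨ A): Łukasiewicz ¬ gives 1 − 0.6 = 0.4
not C: Łukasiewicz ¬ gives 1 − 0.6 = 0.4
(D ∧ not C) = min(0.51, 0.4) = 0.4
not C: Łukasiewicz ¬ gives 1 − 0.6 = 0.4
not C: Łukasiewicz ¬ gives 1 − 0.6 = 0.4
(not C ∨ not C) = max(0.4, 0.4) = 0.4
((not C ∨ not C) → B): min(1, 1 − 0.4 + 0.48) = 1
(((not C ∨ not C) → B) → C): min(1, 1 − 1 + 0.6) = 0.6
((D ∧ not C) → (((not C ∨ not C) → B) → C)): min(1, 1 − 0.4 + 0.6) = 1
not ((D ∧ not C) → (((not C ∨ not C) → B) → C)): Łukasiewicz ¬ gives 1 − 1 = 0
not not ((D ∧ not C) → (((not C ∨ not C) → B) → C)): Łukasiewicz ¬ gives 1 − 0 = 1
(not (C ∨ A) ∧ not not ((D ∧ not C) → (((not C ∨ not C) → B) → C))) = min(0.4, 1) = 0.4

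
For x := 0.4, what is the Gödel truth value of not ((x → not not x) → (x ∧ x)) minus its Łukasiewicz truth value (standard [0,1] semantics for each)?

Gödel evaluation:
  not x: Gödel ¬ of 0.4 = 0 (operand ≠ 0)
  not not x: Gödel ¬ of 0 = 1 (operand is 0)
  (x → not not x): 0.4 ≤ 1, so result = 1
  (x ∧ x) = min(0.4, 0.4) = 0.4
  ((x → not not x) → (x ∧ x)): 1 > 0.4, so result = 0.4
  not ((x → not not x) → (x ∧ x)): Gödel ¬ of 0.4 = 0 (operand ≠ 0)
  Gödel value = 0
Łukasiewicz evaluation:
  not x: Łukasiewicz ¬ gives 1 − 0.4 = 0.6
  not not x: Łukasiewicz ¬ gives 1 − 0.6 = 0.4
  (x → not not x): min(1, 1 − 0.4 + 0.4) = 1
  (x ∧ x) = min(0.4, 0.4) = 0.4
  ((x → not not x) → (x ∧ x)): min(1, 1 − 1 + 0.4) = 0.4
  not ((x → not not x) → (x ∧ x)): Łukasiewicz ¬ gives 1 − 0.4 = 0.6
  Łukasiewicz value = 0.6
Difference: 0 − 0.6 = -0.60

-0.60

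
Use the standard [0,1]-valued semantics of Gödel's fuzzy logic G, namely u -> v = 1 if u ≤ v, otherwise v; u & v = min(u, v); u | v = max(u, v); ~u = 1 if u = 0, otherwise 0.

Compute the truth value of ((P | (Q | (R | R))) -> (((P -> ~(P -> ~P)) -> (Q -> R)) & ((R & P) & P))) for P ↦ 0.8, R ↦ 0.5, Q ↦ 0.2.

0.50

(R | R) = max(0.5, 0.5) = 0.5
(Q | (R | R)) = max(0.2, 0.5) = 0.5
(P | (Q | (R | R))) = max(0.8, 0.5) = 0.8
~P: Gödel ¬ of 0.8 = 0 (operand ≠ 0)
(P -> ~P): 0.8 > 0, so result = 0
~(P -> ~P): Gödel ¬ of 0 = 1 (operand is 0)
(P -> ~(P -> ~P)): 0.8 ≤ 1, so result = 1
(Q -> R): 0.2 ≤ 0.5, so result = 1
((P -> ~(P -> ~P)) -> (Q -> R)): 1 ≤ 1, so result = 1
(R & P) = min(0.5, 0.8) = 0.5
((R & P) & P) = min(0.5, 0.8) = 0.5
(((P -> ~(P -> ~P)) -> (Q -> R)) & ((R & P) & P)) = min(1, 0.5) = 0.5
((P | (Q | (R | R))) -> (((P -> ~(P -> ~P)) -> (Q -> R)) & ((R & P) & P))): 0.8 > 0.5, so result = 0.5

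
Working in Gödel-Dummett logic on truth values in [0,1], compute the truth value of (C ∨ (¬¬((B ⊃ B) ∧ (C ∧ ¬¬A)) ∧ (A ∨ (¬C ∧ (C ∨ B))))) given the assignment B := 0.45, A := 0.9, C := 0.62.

0.90

(B ⊃ B): 0.45 ≤ 0.45, so result = 1
¬A: Gödel ¬ of 0.9 = 0 (operand ≠ 0)
¬¬A: Gödel ¬ of 0 = 1 (operand is 0)
(C ∧ ¬¬A) = min(0.62, 1) = 0.62
((B ⊃ B) ∧ (C ∧ ¬¬A)) = min(1, 0.62) = 0.62
¬((B ⊃ B) ∧ (C ∧ ¬¬A)): Gödel ¬ of 0.62 = 0 (operand ≠ 0)
¬¬((B ⊃ B) ∧ (C ∧ ¬¬A)): Gödel ¬ of 0 = 1 (operand is 0)
¬C: Gödel ¬ of 0.62 = 0 (operand ≠ 0)
(C ∨ B) = max(0.62, 0.45) = 0.62
(¬C ∧ (C ∨ B)) = min(0, 0.62) = 0
(A ∨ (¬C ∧ (C ∨ B))) = max(0.9, 0) = 0.9
(¬¬((B ⊃ B) ∧ (C ∧ ¬¬A)) ∧ (A ∨ (¬C ∧ (C ∨ B)))) = min(1, 0.9) = 0.9
(C ∨ (¬¬((B ⊃ B) ∧ (C ∧ ¬¬A)) ∧ (A ∨ (¬C ∧ (C ∨ B))))) = max(0.62, 0.9) = 0.9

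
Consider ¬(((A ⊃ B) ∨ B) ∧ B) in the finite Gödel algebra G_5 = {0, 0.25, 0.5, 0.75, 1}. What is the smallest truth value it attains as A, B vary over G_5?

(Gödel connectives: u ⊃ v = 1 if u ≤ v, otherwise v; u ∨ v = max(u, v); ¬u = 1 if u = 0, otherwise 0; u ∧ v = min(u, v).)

The minimum is attained at A = 0, B = 0.25:
  (A ⊃ B): 0 ≤ 0.25, so result = 1
  ((A ⊃ B) ∨ B) = max(1, 0.25) = 1
  (((A ⊃ B) ∨ B) ∧ B) = min(1, 0.25) = 0.25
  ¬(((A ⊃ B) ∨ B) ∧ B): Gödel ¬ of 0.25 = 0 (operand ≠ 0)
Checking all 25 assignments confirms none give a value below 0.00.

0.00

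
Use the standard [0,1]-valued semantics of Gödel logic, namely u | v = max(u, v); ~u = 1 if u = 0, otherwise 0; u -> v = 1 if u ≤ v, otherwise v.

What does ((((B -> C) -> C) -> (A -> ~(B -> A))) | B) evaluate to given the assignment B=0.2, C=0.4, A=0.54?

(B -> C): 0.2 ≤ 0.4, so result = 1
((B -> C) -> C): 1 > 0.4, so result = 0.4
(B -> A): 0.2 ≤ 0.54, so result = 1
~(B -> A): Gödel ¬ of 1 = 0 (operand ≠ 0)
(A -> ~(B -> A)): 0.54 > 0, so result = 0
(((B -> C) -> C) -> (A -> ~(B -> A))): 0.4 > 0, so result = 0
((((B -> C) -> C) -> (A -> ~(B -> A))) | B) = max(0, 0.2) = 0.2

0.20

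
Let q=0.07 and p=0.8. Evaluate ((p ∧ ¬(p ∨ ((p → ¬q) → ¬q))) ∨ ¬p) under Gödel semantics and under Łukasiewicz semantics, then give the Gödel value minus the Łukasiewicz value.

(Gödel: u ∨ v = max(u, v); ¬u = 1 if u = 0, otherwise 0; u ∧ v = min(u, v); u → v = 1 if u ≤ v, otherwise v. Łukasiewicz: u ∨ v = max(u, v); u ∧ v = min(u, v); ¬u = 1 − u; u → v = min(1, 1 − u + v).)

Gödel evaluation:
  ¬q: Gödel ¬ of 0.07 = 0 (operand ≠ 0)
  (p → ¬q): 0.8 > 0, so result = 0
  ¬q: Gödel ¬ of 0.07 = 0 (operand ≠ 0)
  ((p → ¬q) → ¬q): 0 ≤ 0, so result = 1
  (p ∨ ((p → ¬q) → ¬q)) = max(0.8, 1) = 1
  ¬(p ∨ ((p → ¬q) → ¬q)): Gödel ¬ of 1 = 0 (operand ≠ 0)
  (p ∧ ¬(p ∨ ((p → ¬q) → ¬q))) = min(0.8, 0) = 0
  ¬p: Gödel ¬ of 0.8 = 0 (operand ≠ 0)
  ((p ∧ ¬(p ∨ ((p → ¬q) → ¬q))) ∨ ¬p) = max(0, 0) = 0
  Gödel value = 0
Łukasiewicz evaluation:
  ¬q: Łukasiewicz ¬ gives 1 − 0.07 = 0.93
  (p → ¬q): min(1, 1 − 0.8 + 0.93) = 1
  ¬q: Łukasiewicz ¬ gives 1 − 0.07 = 0.93
  ((p → ¬q) → ¬q): min(1, 1 − 1 + 0.93) = 0.93
  (p ∨ ((p → ¬q) → ¬q)) = max(0.8, 0.93) = 0.93
  ¬(p ∨ ((p → ¬q) → ¬q)): Łukasiewicz ¬ gives 1 − 0.93 = 0.07
  (p ∧ ¬(p ∨ ((p → ¬q) → ¬q))) = min(0.8, 0.07) = 0.07
  ¬p: Łukasiewicz ¬ gives 1 − 0.8 = 0.2
  ((p ∧ ¬(p ∨ ((p → ¬q) → ¬q))) ∨ ¬p) = max(0.07, 0.2) = 0.2
  Łukasiewicz value = 0.2
Difference: 0 − 0.2 = -0.20

-0.20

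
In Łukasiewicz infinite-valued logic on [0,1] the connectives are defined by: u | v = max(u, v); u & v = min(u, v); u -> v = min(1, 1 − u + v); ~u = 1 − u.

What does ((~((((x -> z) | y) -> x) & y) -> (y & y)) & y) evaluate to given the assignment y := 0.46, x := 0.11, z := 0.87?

(x -> z): min(1, 1 − 0.11 + 0.87) = 1
((x -> z) | y) = max(1, 0.46) = 1
(((x -> z) | y) -> x): min(1, 1 − 1 + 0.11) = 0.11
((((x -> z) | y) -> x) & y) = min(0.11, 0.46) = 0.11
~((((x -> z) | y) -> x) & y): Łukasiewicz ¬ gives 1 − 0.11 = 0.89
(y & y) = min(0.46, 0.46) = 0.46
(~((((x -> z) | y) -> x) & y) -> (y & y)): min(1, 1 − 0.89 + 0.46) = 0.57
((~((((x -> z) | y) -> x) & y) -> (y & y)) & y) = min(0.57, 0.46) = 0.46

0.46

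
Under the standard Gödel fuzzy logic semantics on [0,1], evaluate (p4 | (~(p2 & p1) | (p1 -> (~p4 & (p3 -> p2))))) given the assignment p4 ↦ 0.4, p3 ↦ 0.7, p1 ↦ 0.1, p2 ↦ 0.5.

0.40

(p2 & p1) = min(0.5, 0.1) = 0.1
~(p2 & p1): Gödel ¬ of 0.1 = 0 (operand ≠ 0)
~p4: Gödel ¬ of 0.4 = 0 (operand ≠ 0)
(p3 -> p2): 0.7 > 0.5, so result = 0.5
(~p4 & (p3 -> p2)) = min(0, 0.5) = 0
(p1 -> (~p4 & (p3 -> p2))): 0.1 > 0, so result = 0
(~(p2 & p1) | (p1 -> (~p4 & (p3 -> p2)))) = max(0, 0) = 0
(p4 | (~(p2 & p1) | (p1 -> (~p4 & (p3 -> p2))))) = max(0.4, 0) = 0.4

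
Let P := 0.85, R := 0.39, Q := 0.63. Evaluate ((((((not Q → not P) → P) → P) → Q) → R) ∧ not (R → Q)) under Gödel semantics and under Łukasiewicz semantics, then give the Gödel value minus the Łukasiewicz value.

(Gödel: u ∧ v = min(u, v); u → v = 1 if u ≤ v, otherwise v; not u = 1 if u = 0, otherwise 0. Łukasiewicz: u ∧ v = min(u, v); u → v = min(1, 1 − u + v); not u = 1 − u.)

0.00

Gödel evaluation:
  not Q: Gödel ¬ of 0.63 = 0 (operand ≠ 0)
  not P: Gödel ¬ of 0.85 = 0 (operand ≠ 0)
  (not Q → not P): 0 ≤ 0, so result = 1
  ((not Q → not P) → P): 1 > 0.85, so result = 0.85
  (((not Q → not P) → P) → P): 0.85 ≤ 0.85, so result = 1
  ((((not Q → not P) → P) → P) → Q): 1 > 0.63, so result = 0.63
  (((((not Q → not P) → P) → P) → Q) → R): 0.63 > 0.39, so result = 0.39
  (R → Q): 0.39 ≤ 0.63, so result = 1
  not (R → Q): Gödel ¬ of 1 = 0 (operand ≠ 0)
  ((((((not Q → not P) → P) → P) → Q) → R) ∧ not (R → Q)) = min(0.39, 0) = 0
  Gödel value = 0
Łukasiewicz evaluation:
  not Q: Łukasiewicz ¬ gives 1 − 0.63 = 0.37
  not P: Łukasiewicz ¬ gives 1 − 0.85 = 0.15
  (not Q → not P): min(1, 1 − 0.37 + 0.15) = 0.78
  ((not Q → not P) → P): min(1, 1 − 0.78 + 0.85) = 1
  (((not Q → not P) → P) → P): min(1, 1 − 1 + 0.85) = 0.85
  ((((not Q → not P) → P) → P) → Q): min(1, 1 − 0.85 + 0.63) = 0.78
  (((((not Q → not P) → P) → P) → Q) → R): min(1, 1 − 0.78 + 0.39) = 0.61
  (R → Q): min(1, 1 − 0.39 + 0.63) = 1
  not (R → Q): Łukasiewicz ¬ gives 1 − 1 = 0
  ((((((not Q → not P) → P) → P) → Q) → R) ∧ not (R → Q)) = min(0.61, 0) = 0
  Łukasiewicz value = 0
Difference: 0 − 0 = 0.00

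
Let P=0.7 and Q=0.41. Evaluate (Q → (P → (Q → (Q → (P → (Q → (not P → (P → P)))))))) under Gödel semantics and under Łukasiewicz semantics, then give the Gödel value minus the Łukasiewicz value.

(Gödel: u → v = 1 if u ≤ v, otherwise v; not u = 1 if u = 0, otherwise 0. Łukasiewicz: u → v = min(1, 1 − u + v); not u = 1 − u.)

0.00

Gödel evaluation:
  not P: Gödel ¬ of 0.7 = 0 (operand ≠ 0)
  (P → P): 0.7 ≤ 0.7, so result = 1
  (not P → (P → P)): 0 ≤ 1, so result = 1
  (Q → (not P → (P → P))): 0.41 ≤ 1, so result = 1
  (P → (Q → (not P → (P → P)))): 0.7 ≤ 1, so result = 1
  (Q → (P → (Q → (not P → (P → P))))): 0.41 ≤ 1, so result = 1
  (Q → (Q → (P → (Q → (not P → (P → P)))))): 0.41 ≤ 1, so result = 1
  (P → (Q → (Q → (P → (Q → (not P → (P → P))))))): 0.7 ≤ 1, so result = 1
  (Q → (P → (Q → (Q → (P → (Q → (not P → (P → P)))))))): 0.41 ≤ 1, so result = 1
  Gödel value = 1
Łukasiewicz evaluation:
  not P: Łukasiewicz ¬ gives 1 − 0.7 = 0.3
  (P → P): min(1, 1 − 0.7 + 0.7) = 1
  (not P → (P → P)): min(1, 1 − 0.3 + 1) = 1
  (Q → (not P → (P → P))): min(1, 1 − 0.41 + 1) = 1
  (P → (Q → (not P → (P → P)))): min(1, 1 − 0.7 + 1) = 1
  (Q → (P → (Q → (not P → (P → P))))): min(1, 1 − 0.41 + 1) = 1
  (Q → (Q → (P → (Q → (not P → (P → P)))))): min(1, 1 − 0.41 + 1) = 1
  (P → (Q → (Q → (P → (Q → (not P → (P → P))))))): min(1, 1 − 0.7 + 1) = 1
  (Q → (P → (Q → (Q → (P → (Q → (not P → (P → P)))))))): min(1, 1 − 0.41 + 1) = 1
  Łukasiewicz value = 1
Difference: 1 − 1 = 0.00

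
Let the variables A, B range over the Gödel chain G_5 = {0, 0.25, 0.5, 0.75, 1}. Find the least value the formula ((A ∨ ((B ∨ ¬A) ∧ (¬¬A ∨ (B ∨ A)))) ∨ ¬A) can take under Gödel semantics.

0.25

The minimum is attained at A = 0.25, B = 0:
  ¬A: Gödel ¬ of 0.25 = 0 (operand ≠ 0)
  (B ∨ ¬A) = max(0, 0) = 0
  ¬A: Gödel ¬ of 0.25 = 0 (operand ≠ 0)
  ¬¬A: Gödel ¬ of 0 = 1 (operand is 0)
  (B ∨ A) = max(0, 0.25) = 0.25
  (¬¬A ∨ (B ∨ A)) = max(1, 0.25) = 1
  ((B ∨ ¬A) ∧ (¬¬A ∨ (B ∨ A))) = min(0, 1) = 0
  (A ∨ ((B ∨ ¬A) ∧ (¬¬A ∨ (B ∨ A)))) = max(0.25, 0) = 0.25
  ¬A: Gödel ¬ of 0.25 = 0 (operand ≠ 0)
  ((A ∨ ((B ∨ ¬A) ∧ (¬¬A ∨ (B ∨ A)))) ∨ ¬A) = max(0.25, 0) = 0.25
Checking all 25 assignments confirms none give a value below 0.25.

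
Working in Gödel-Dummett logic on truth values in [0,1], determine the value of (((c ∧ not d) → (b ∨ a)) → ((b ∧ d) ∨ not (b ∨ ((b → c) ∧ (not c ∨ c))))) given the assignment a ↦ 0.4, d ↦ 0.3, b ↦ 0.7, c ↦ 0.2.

not d: Gödel ¬ of 0.3 = 0 (operand ≠ 0)
(c ∧ not d) = min(0.2, 0) = 0
(b ∨ a) = max(0.7, 0.4) = 0.7
((c ∧ not d) → (b ∨ a)): 0 ≤ 0.7, so result = 1
(b ∧ d) = min(0.7, 0.3) = 0.3
(b → c): 0.7 > 0.2, so result = 0.2
not c: Gödel ¬ of 0.2 = 0 (operand ≠ 0)
(not c ∨ c) = max(0, 0.2) = 0.2
((b → c) ∧ (not c ∨ c)) = min(0.2, 0.2) = 0.2
(b ∨ ((b → c) ∧ (not c ∨ c))) = max(0.7, 0.2) = 0.7
not (b ∨ ((b → c) ∧ (not c ∨ c))): Gödel ¬ of 0.7 = 0 (operand ≠ 0)
((b ∧ d) ∨ not (b ∨ ((b → c) ∧ (not c ∨ c)))) = max(0.3, 0) = 0.3
(((c ∧ not d) → (b ∨ a)) → ((b ∧ d) ∨ not (b ∨ ((b → c) ∧ (not c ∨ c))))): 1 > 0.3, so result = 0.3

0.30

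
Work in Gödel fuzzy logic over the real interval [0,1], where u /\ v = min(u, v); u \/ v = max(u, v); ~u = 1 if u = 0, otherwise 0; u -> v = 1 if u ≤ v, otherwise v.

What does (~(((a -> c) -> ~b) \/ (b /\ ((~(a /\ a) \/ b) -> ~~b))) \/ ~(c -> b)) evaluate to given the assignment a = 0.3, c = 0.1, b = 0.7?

(a -> c): 0.3 > 0.1, so result = 0.1
~b: Gödel ¬ of 0.7 = 0 (operand ≠ 0)
((a -> c) -> ~b): 0.1 > 0, so result = 0
(a /\ a) = min(0.3, 0.3) = 0.3
~(a /\ a): Gödel ¬ of 0.3 = 0 (operand ≠ 0)
(~(a /\ a) \/ b) = max(0, 0.7) = 0.7
~b: Gödel ¬ of 0.7 = 0 (operand ≠ 0)
~~b: Gödel ¬ of 0 = 1 (operand is 0)
((~(a /\ a) \/ b) -> ~~b): 0.7 ≤ 1, so result = 1
(b /\ ((~(a /\ a) \/ b) -> ~~b)) = min(0.7, 1) = 0.7
(((a -> c) -> ~b) \/ (b /\ ((~(a /\ a) \/ b) -> ~~b))) = max(0, 0.7) = 0.7
~(((a -> c) -> ~b) \/ (b /\ ((~(a /\ a) \/ b) -> ~~b))): Gödel ¬ of 0.7 = 0 (operand ≠ 0)
(c -> b): 0.1 ≤ 0.7, so result = 1
~(c -> b): Gödel ¬ of 1 = 0 (operand ≠ 0)
(~(((a -> c) -> ~b) \/ (b /\ ((~(a /\ a) \/ b) -> ~~b))) \/ ~(c -> b)) = max(0, 0) = 0

0.00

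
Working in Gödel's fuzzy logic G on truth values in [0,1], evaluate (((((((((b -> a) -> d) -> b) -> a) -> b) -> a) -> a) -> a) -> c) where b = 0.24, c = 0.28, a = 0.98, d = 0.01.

(b -> a): 0.24 ≤ 0.98, so result = 1
((b -> a) -> d): 1 > 0.01, so result = 0.01
(((b -> a) -> d) -> b): 0.01 ≤ 0.24, so result = 1
((((b -> a) -> d) -> b) -> a): 1 > 0.98, so result = 0.98
(((((b -> a) -> d) -> b) -> a) -> b): 0.98 > 0.24, so result = 0.24
((((((b -> a) -> d) -> b) -> a) -> b) -> a): 0.24 ≤ 0.98, so result = 1
(((((((b -> a) -> d) -> b) -> a) -> b) -> a) -> a): 1 > 0.98, so result = 0.98
((((((((b -> a) -> d) -> b) -> a) -> b) -> a) -> a) -> a): 0.98 ≤ 0.98, so result = 1
(((((((((b -> a) -> d) -> b) -> a) -> b) -> a) -> a) -> a) -> c): 1 > 0.28, so result = 0.28

0.28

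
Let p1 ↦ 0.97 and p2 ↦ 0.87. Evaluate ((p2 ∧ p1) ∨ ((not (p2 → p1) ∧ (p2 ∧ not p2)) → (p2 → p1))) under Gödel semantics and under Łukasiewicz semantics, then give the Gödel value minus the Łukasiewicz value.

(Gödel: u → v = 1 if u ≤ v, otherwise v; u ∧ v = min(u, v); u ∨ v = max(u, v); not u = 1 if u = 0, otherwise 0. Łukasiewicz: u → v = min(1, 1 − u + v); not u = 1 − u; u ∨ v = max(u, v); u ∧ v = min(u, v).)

0.00

Gödel evaluation:
  (p2 ∧ p1) = min(0.87, 0.97) = 0.87
  (p2 → p1): 0.87 ≤ 0.97, so result = 1
  not (p2 → p1): Gödel ¬ of 1 = 0 (operand ≠ 0)
  not p2: Gödel ¬ of 0.87 = 0 (operand ≠ 0)
  (p2 ∧ not p2) = min(0.87, 0) = 0
  (not (p2 → p1) ∧ (p2 ∧ not p2)) = min(0, 0) = 0
  (p2 → p1): 0.87 ≤ 0.97, so result = 1
  ((not (p2 → p1) ∧ (p2 ∧ not p2)) → (p2 → p1)): 0 ≤ 1, so result = 1
  ((p2 ∧ p1) ∨ ((not (p2 → p1) ∧ (p2 ∧ not p2)) → (p2 → p1))) = max(0.87, 1) = 1
  Gödel value = 1
Łukasiewicz evaluation:
  (p2 ∧ p1) = min(0.87, 0.97) = 0.87
  (p2 → p1): min(1, 1 − 0.87 + 0.97) = 1
  not (p2 → p1): Łukasiewicz ¬ gives 1 − 1 = 0
  not p2: Łukasiewicz ¬ gives 1 − 0.87 = 0.13
  (p2 ∧ not p2) = min(0.87, 0.13) = 0.13
  (not (p2 → p1) ∧ (p2 ∧ not p2)) = min(0, 0.13) = 0
  (p2 → p1): min(1, 1 − 0.87 + 0.97) = 1
  ((not (p2 → p1) ∧ (p2 ∧ not p2)) → (p2 → p1)): min(1, 1 − 0 + 1) = 1
  ((p2 ∧ p1) ∨ ((not (p2 → p1) ∧ (p2 ∧ not p2)) → (p2 → p1))) = max(0.87, 1) = 1
  Łukasiewicz value = 1
Difference: 1 − 1 = 0.00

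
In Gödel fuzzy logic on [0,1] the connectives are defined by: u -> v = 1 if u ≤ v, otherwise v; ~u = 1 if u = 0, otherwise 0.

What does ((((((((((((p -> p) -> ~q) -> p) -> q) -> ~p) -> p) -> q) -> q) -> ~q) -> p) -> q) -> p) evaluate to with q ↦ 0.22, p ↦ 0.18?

0.18

(p -> p): 0.18 ≤ 0.18, so result = 1
~q: Gödel ¬ of 0.22 = 0 (operand ≠ 0)
((p -> p) -> ~q): 1 > 0, so result = 0
(((p -> p) -> ~q) -> p): 0 ≤ 0.18, so result = 1
((((p -> p) -> ~q) -> p) -> q): 1 > 0.22, so result = 0.22
~p: Gödel ¬ of 0.18 = 0 (operand ≠ 0)
(((((p -> p) -> ~q) -> p) -> q) -> ~p): 0.22 > 0, so result = 0
((((((p -> p) -> ~q) -> p) -> q) -> ~p) -> p): 0 ≤ 0.18, so result = 1
(((((((p -> p) -> ~q) -> p) -> q) -> ~p) -> p) -> q): 1 > 0.22, so result = 0.22
((((((((p -> p) -> ~q) -> p) -> q) -> ~p) -> p) -> q) -> q): 0.22 ≤ 0.22, so result = 1
~q: Gödel ¬ of 0.22 = 0 (operand ≠ 0)
(((((((((p -> p) -> ~q) -> p) -> q) -> ~p) -> p) -> q) -> q) -> ~q): 1 > 0, so result = 0
((((((((((p -> p) -> ~q) -> p) -> q) -> ~p) -> p) -> q) -> q) -> ~q) -> p): 0 ≤ 0.18, so result = 1
(((((((((((p -> p) -> ~q) -> p) -> q) -> ~p) -> p) -> q) -> q) -> ~q) -> p) -> q): 1 > 0.22, so result = 0.22
((((((((((((p -> p) -> ~q) -> p) -> q) -> ~p) -> p) -> q) -> q) -> ~q) -> p) -> q) -> p): 0.22 > 0.18, so result = 0.18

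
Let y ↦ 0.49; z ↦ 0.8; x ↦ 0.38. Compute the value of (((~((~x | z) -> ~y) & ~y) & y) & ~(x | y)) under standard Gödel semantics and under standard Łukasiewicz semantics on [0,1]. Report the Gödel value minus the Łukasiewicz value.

Gödel evaluation:
  ~x: Gödel ¬ of 0.38 = 0 (operand ≠ 0)
  (~x | z) = max(0, 0.8) = 0.8
  ~y: Gödel ¬ of 0.49 = 0 (operand ≠ 0)
  ((~x | z) -> ~y): 0.8 > 0, so result = 0
  ~((~x | z) -> ~y): Gödel ¬ of 0 = 1 (operand is 0)
  ~y: Gödel ¬ of 0.49 = 0 (operand ≠ 0)
  (~((~x | z) -> ~y) & ~y) = min(1, 0) = 0
  ((~((~x | z) -> ~y) & ~y) & y) = min(0, 0.49) = 0
  (x | y) = max(0.38, 0.49) = 0.49
  ~(x | y): Gödel ¬ of 0.49 = 0 (operand ≠ 0)
  (((~((~x | z) -> ~y) & ~y) & y) & ~(x | y)) = min(0, 0) = 0
  Gödel value = 0
Łukasiewicz evaluation:
  ~x: Łukasiewicz ¬ gives 1 − 0.38 = 0.62
  (~x | z) = max(0.62, 0.8) = 0.8
  ~y: Łukasiewicz ¬ gives 1 − 0.49 = 0.51
  ((~x | z) -> ~y): min(1, 1 − 0.8 + 0.51) = 0.71
  ~((~x | z) -> ~y): Łukasiewicz ¬ gives 1 − 0.71 = 0.29
  ~y: Łukasiewicz ¬ gives 1 − 0.49 = 0.51
  (~((~x | z) -> ~y) & ~y) = min(0.29, 0.51) = 0.29
  ((~((~x | z) -> ~y) & ~y) & y) = min(0.29, 0.49) = 0.29
  (x | y) = max(0.38, 0.49) = 0.49
  ~(x | y): Łukasiewicz ¬ gives 1 − 0.49 = 0.51
  (((~((~x | z) -> ~y) & ~y) & y) & ~(x | y)) = min(0.29, 0.51) = 0.29
  Łukasiewicz value = 0.29
Difference: 0 − 0.29 = -0.29

-0.29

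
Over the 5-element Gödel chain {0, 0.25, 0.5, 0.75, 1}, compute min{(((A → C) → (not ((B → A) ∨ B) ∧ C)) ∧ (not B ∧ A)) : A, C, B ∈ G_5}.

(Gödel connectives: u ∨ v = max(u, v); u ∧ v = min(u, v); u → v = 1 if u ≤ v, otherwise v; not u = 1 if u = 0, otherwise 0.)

0.00

The minimum is attained at A = 0, C = 0, B = 0:
  (A → C): 0 ≤ 0, so result = 1
  (B → A): 0 ≤ 0, so result = 1
  ((B → A) ∨ B) = max(1, 0) = 1
  not ((B → A) ∨ B): Gödel ¬ of 1 = 0 (operand ≠ 0)
  (not ((B → A) ∨ B) ∧ C) = min(0, 0) = 0
  ((A → C) → (not ((B → A) ∨ B) ∧ C)): 1 > 0, so result = 0
  not B: Gödel ¬ of 0 = 1 (operand is 0)
  (not B ∧ A) = min(1, 0) = 0
  (((A → C) → (not ((B → A) ∨ B) ∧ C)) ∧ (not B ∧ A)) = min(0, 0) = 0
Checking all 125 assignments confirms none give a value below 0.00.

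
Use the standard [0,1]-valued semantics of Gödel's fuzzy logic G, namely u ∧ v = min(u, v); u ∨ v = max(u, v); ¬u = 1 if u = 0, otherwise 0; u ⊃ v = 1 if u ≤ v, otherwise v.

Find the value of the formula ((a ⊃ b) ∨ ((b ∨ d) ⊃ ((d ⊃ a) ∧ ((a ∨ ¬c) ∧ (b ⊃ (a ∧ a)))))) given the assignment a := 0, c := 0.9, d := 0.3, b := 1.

(a ⊃ b): 0 ≤ 1, so result = 1
(b ∨ d) = max(1, 0.3) = 1
(d ⊃ a): 0.3 > 0, so result = 0
¬c: Gödel ¬ of 0.9 = 0 (operand ≠ 0)
(a ∨ ¬c) = max(0, 0) = 0
(a ∧ a) = min(0, 0) = 0
(b ⊃ (a ∧ a)): 1 > 0, so result = 0
((a ∨ ¬c) ∧ (b ⊃ (a ∧ a))) = min(0, 0) = 0
((d ⊃ a) ∧ ((a ∨ ¬c) ∧ (b ⊃ (a ∧ a)))) = min(0, 0) = 0
((b ∨ d) ⊃ ((d ⊃ a) ∧ ((a ∨ ¬c) ∧ (b ⊃ (a ∧ a))))): 1 > 0, so result = 0
((a ⊃ b) ∨ ((b ∨ d) ⊃ ((d ⊃ a) ∧ ((a ∨ ¬c) ∧ (b ⊃ (a ∧ a)))))) = max(1, 0) = 1

1.00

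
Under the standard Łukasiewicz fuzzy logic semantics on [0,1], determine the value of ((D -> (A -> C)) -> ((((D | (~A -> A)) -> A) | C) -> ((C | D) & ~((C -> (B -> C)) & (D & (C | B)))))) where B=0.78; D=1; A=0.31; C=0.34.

(A -> C): min(1, 1 − 0.31 + 0.34) = 1
(D -> (A -> C)): min(1, 1 − 1 + 1) = 1
~A: Łukasiewicz ¬ gives 1 − 0.31 = 0.69
(~A -> A): min(1, 1 − 0.69 + 0.31) = 0.62
(D | (~A -> A)) = max(1, 0.62) = 1
((D | (~A -> A)) -> A): min(1, 1 − 1 + 0.31) = 0.31
(((D | (~A -> A)) -> A) | C) = max(0.31, 0.34) = 0.34
(C | D) = max(0.34, 1) = 1
(B -> C): min(1, 1 − 0.78 + 0.34) = 0.56
(C -> (B -> C)): min(1, 1 − 0.34 + 0.56) = 1
(C | B) = max(0.34, 0.78) = 0.78
(D & (C | B)) = min(1, 0.78) = 0.78
((C -> (B -> C)) & (D & (C | B))) = min(1, 0.78) = 0.78
~((C -> (B -> C)) & (D & (C | B))): Łukasiewicz ¬ gives 1 − 0.78 = 0.22
((C | D) & ~((C -> (B -> C)) & (D & (C | B)))) = min(1, 0.22) = 0.22
((((D | (~A -> A)) -> A) | C) -> ((C | D) & ~((C -> (B -> C)) & (D & (C | B))))): min(1, 1 − 0.34 + 0.22) = 0.88
((D -> (A -> C)) -> ((((D | (~A -> A)) -> A) | C) -> ((C | D) & ~((C -> (B -> C)) & (D & (C | B)))))): min(1, 1 − 1 + 0.88) = 0.88

0.88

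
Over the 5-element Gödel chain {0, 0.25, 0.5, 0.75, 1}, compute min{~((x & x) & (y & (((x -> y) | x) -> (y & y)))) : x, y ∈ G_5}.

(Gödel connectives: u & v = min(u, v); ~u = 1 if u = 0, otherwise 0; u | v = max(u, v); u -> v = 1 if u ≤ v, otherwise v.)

The minimum is attained at x = 0.25, y = 0.25:
  (x & x) = min(0.25, 0.25) = 0.25
  (x -> y): 0.25 ≤ 0.25, so result = 1
  ((x -> y) | x) = max(1, 0.25) = 1
  (y & y) = min(0.25, 0.25) = 0.25
  (((x -> y) | x) -> (y & y)): 1 > 0.25, so result = 0.25
  (y & (((x -> y) | x) -> (y & y))) = min(0.25, 0.25) = 0.25
  ((x & x) & (y & (((x -> y) | x) -> (y & y)))) = min(0.25, 0.25) = 0.25
  ~((x & x) & (y & (((x -> y) | x) -> (y & y)))): Gödel ¬ of 0.25 = 0 (operand ≠ 0)
Checking all 25 assignments confirms none give a value below 0.00.

0.00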